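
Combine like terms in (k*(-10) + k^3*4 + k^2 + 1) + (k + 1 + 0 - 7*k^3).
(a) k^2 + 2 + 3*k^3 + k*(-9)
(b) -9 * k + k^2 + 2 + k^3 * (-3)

Adding the polynomials and combining like terms:
(k*(-10) + k^3*4 + k^2 + 1) + (k + 1 + 0 - 7*k^3)
= -9 * k + k^2 + 2 + k^3 * (-3)
b) -9 * k + k^2 + 2 + k^3 * (-3)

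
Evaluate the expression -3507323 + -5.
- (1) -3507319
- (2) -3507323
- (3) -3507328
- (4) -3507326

-3507323 + -5 = -3507328
3) -3507328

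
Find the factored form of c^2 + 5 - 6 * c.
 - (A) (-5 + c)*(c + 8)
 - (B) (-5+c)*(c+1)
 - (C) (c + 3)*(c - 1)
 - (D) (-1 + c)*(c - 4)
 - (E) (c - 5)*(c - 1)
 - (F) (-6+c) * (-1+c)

We need to factor c^2 + 5 - 6 * c.
The factored form is (c - 5)*(c - 1).
E) (c - 5)*(c - 1)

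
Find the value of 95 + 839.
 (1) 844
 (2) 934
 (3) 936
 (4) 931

95 + 839 = 934
2) 934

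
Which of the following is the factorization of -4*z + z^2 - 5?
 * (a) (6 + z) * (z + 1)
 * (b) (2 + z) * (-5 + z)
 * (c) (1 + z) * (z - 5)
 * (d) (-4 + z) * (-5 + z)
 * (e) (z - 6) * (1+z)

We need to factor -4*z + z^2 - 5.
The factored form is (1 + z) * (z - 5).
c) (1 + z) * (z - 5)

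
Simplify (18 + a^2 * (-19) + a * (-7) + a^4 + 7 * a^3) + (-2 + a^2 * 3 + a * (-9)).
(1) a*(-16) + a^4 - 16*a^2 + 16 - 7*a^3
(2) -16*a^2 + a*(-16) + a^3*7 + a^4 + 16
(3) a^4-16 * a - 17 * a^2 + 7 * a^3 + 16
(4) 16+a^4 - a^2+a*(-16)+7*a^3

Adding the polynomials and combining like terms:
(18 + a^2*(-19) + a*(-7) + a^4 + 7*a^3) + (-2 + a^2*3 + a*(-9))
= -16*a^2 + a*(-16) + a^3*7 + a^4 + 16
2) -16*a^2 + a*(-16) + a^3*7 + a^4 + 16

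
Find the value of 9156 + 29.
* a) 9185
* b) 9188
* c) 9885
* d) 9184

9156 + 29 = 9185
a) 9185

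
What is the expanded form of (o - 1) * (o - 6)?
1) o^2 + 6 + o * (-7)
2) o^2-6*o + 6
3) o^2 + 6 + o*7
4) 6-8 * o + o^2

Expanding (o - 1) * (o - 6):
= o^2 + 6 + o * (-7)
1) o^2 + 6 + o * (-7)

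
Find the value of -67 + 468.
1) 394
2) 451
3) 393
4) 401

-67 + 468 = 401
4) 401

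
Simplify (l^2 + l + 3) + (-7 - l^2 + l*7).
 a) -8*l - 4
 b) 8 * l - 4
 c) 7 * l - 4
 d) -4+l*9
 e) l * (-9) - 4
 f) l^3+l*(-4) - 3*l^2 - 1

Adding the polynomials and combining like terms:
(l^2 + l + 3) + (-7 - l^2 + l*7)
= 8 * l - 4
b) 8 * l - 4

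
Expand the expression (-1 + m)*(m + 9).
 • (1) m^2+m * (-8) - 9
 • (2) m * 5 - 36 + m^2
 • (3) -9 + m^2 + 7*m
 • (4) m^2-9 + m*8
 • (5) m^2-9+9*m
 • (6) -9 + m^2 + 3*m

Expanding (-1 + m)*(m + 9):
= m^2-9 + m*8
4) m^2-9 + m*8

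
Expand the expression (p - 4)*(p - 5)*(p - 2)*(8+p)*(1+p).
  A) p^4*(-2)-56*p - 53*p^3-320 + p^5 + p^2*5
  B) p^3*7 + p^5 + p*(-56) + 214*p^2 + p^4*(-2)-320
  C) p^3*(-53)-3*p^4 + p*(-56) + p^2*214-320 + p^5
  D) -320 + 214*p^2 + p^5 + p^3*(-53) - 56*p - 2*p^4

Expanding (p - 4)*(p - 5)*(p - 2)*(8+p)*(1+p):
= -320 + 214*p^2 + p^5 + p^3*(-53) - 56*p - 2*p^4
D) -320 + 214*p^2 + p^5 + p^3*(-53) - 56*p - 2*p^4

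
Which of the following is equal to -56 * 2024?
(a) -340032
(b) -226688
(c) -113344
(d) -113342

-56 * 2024 = -113344
c) -113344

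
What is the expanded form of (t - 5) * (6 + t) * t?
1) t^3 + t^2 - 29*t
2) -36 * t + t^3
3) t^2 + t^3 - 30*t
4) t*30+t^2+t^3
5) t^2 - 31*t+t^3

Expanding (t - 5) * (6 + t) * t:
= t^2 + t^3 - 30*t
3) t^2 + t^3 - 30*t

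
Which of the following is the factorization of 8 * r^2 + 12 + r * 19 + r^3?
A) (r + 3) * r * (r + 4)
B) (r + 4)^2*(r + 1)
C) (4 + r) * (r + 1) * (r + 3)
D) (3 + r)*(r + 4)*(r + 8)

We need to factor 8 * r^2 + 12 + r * 19 + r^3.
The factored form is (4 + r) * (r + 1) * (r + 3).
C) (4 + r) * (r + 1) * (r + 3)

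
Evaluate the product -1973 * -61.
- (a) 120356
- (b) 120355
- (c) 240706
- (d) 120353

-1973 * -61 = 120353
d) 120353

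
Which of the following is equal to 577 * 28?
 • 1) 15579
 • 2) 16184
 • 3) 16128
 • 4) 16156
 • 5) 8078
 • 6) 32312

577 * 28 = 16156
4) 16156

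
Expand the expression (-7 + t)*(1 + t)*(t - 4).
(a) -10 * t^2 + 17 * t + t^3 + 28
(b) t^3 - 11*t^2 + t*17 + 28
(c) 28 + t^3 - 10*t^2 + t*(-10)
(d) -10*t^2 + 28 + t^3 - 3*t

Expanding (-7 + t)*(1 + t)*(t - 4):
= -10 * t^2 + 17 * t + t^3 + 28
a) -10 * t^2 + 17 * t + t^3 + 28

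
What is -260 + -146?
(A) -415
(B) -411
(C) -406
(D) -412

-260 + -146 = -406
C) -406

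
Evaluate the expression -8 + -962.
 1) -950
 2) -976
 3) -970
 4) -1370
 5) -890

-8 + -962 = -970
3) -970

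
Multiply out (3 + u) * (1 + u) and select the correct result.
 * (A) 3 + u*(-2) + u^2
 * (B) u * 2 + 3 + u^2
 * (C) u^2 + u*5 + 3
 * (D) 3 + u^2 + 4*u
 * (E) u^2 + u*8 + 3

Expanding (3 + u) * (1 + u):
= 3 + u^2 + 4*u
D) 3 + u^2 + 4*u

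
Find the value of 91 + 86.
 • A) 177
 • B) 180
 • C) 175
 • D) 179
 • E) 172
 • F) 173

91 + 86 = 177
A) 177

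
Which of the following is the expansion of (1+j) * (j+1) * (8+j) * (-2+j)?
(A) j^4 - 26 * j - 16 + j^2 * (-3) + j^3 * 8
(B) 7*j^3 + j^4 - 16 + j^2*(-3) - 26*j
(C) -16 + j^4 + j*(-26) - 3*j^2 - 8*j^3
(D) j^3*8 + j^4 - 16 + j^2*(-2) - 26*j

Expanding (1+j) * (j+1) * (8+j) * (-2+j):
= j^4 - 26 * j - 16 + j^2 * (-3) + j^3 * 8
A) j^4 - 26 * j - 16 + j^2 * (-3) + j^3 * 8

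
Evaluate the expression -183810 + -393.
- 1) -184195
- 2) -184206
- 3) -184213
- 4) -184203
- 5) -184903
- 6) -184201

-183810 + -393 = -184203
4) -184203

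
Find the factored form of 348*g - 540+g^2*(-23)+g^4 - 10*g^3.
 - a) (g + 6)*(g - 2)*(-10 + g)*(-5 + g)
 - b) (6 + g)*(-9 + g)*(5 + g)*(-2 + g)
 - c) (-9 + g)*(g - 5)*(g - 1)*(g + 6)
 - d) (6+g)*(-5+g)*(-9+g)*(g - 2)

We need to factor 348*g - 540+g^2*(-23)+g^4 - 10*g^3.
The factored form is (6+g)*(-5+g)*(-9+g)*(g - 2).
d) (6+g)*(-5+g)*(-9+g)*(g - 2)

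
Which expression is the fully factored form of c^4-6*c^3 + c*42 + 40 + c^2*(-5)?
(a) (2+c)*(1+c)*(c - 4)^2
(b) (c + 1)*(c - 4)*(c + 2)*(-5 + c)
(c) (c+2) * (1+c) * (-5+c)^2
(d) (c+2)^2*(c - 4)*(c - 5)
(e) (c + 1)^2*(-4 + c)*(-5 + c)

We need to factor c^4-6*c^3 + c*42 + 40 + c^2*(-5).
The factored form is (c + 1)*(c - 4)*(c + 2)*(-5 + c).
b) (c + 1)*(c - 4)*(c + 2)*(-5 + c)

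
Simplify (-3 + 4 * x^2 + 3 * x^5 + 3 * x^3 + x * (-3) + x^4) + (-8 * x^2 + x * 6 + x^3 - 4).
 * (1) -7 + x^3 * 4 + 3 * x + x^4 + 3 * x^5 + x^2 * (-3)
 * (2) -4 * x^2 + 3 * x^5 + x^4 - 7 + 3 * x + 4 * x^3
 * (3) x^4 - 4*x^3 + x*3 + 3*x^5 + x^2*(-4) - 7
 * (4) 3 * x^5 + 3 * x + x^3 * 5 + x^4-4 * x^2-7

Adding the polynomials and combining like terms:
(-3 + 4*x^2 + 3*x^5 + 3*x^3 + x*(-3) + x^4) + (-8*x^2 + x*6 + x^3 - 4)
= -4 * x^2 + 3 * x^5 + x^4 - 7 + 3 * x + 4 * x^3
2) -4 * x^2 + 3 * x^5 + x^4 - 7 + 3 * x + 4 * x^3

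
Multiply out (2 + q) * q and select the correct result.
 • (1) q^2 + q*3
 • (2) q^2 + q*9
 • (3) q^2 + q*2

Expanding (2 + q) * q:
= q^2 + q*2
3) q^2 + q*2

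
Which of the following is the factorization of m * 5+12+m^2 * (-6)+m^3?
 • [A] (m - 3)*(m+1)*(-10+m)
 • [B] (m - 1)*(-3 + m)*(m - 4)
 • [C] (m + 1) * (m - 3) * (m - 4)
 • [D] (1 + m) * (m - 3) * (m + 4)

We need to factor m * 5+12+m^2 * (-6)+m^3.
The factored form is (m + 1) * (m - 3) * (m - 4).
C) (m + 1) * (m - 3) * (m - 4)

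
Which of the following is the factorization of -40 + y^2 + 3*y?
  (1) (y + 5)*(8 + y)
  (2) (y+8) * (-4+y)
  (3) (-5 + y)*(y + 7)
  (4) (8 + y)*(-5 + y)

We need to factor -40 + y^2 + 3*y.
The factored form is (8 + y)*(-5 + y).
4) (8 + y)*(-5 + y)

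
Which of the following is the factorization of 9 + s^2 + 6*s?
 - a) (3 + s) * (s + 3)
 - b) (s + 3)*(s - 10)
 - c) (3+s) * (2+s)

We need to factor 9 + s^2 + 6*s.
The factored form is (3 + s) * (s + 3).
a) (3 + s) * (s + 3)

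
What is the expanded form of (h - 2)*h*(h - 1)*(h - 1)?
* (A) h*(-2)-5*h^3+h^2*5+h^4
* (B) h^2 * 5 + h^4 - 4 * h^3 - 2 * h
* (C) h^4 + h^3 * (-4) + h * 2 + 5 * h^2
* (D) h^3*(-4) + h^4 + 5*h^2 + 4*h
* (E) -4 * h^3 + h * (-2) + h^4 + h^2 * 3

Expanding (h - 2)*h*(h - 1)*(h - 1):
= h^2 * 5 + h^4 - 4 * h^3 - 2 * h
B) h^2 * 5 + h^4 - 4 * h^3 - 2 * h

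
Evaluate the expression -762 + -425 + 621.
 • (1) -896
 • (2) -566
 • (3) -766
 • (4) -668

First: -762 + -425 = -1187
Then: -1187 + 621 = -566
2) -566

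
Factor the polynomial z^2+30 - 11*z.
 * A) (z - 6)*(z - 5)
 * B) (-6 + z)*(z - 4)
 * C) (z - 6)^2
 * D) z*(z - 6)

We need to factor z^2+30 - 11*z.
The factored form is (z - 6)*(z - 5).
A) (z - 6)*(z - 5)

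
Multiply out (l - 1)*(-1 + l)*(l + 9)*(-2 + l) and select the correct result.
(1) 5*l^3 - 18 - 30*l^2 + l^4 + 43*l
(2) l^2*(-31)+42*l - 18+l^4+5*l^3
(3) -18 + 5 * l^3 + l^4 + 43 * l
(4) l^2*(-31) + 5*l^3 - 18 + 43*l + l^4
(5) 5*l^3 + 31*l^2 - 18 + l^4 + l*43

Expanding (l - 1)*(-1 + l)*(l + 9)*(-2 + l):
= l^2*(-31) + 5*l^3 - 18 + 43*l + l^4
4) l^2*(-31) + 5*l^3 - 18 + 43*l + l^4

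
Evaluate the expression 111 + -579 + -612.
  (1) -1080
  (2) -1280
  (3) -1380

First: 111 + -579 = -468
Then: -468 + -612 = -1080
1) -1080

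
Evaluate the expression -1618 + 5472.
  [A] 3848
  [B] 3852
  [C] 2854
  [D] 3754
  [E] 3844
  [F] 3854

-1618 + 5472 = 3854
F) 3854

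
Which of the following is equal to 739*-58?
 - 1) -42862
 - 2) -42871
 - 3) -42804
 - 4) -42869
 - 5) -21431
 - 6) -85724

739 * -58 = -42862
1) -42862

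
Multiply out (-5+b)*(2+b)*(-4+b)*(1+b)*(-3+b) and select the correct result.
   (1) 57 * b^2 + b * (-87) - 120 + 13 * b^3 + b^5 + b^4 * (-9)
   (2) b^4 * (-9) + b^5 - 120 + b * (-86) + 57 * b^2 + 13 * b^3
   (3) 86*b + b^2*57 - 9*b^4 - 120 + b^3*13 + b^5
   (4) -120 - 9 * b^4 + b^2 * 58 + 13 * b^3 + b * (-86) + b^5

Expanding (-5+b)*(2+b)*(-4+b)*(1+b)*(-3+b):
= b^4 * (-9) + b^5 - 120 + b * (-86) + 57 * b^2 + 13 * b^3
2) b^4 * (-9) + b^5 - 120 + b * (-86) + 57 * b^2 + 13 * b^3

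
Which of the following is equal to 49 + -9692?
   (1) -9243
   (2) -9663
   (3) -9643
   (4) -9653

49 + -9692 = -9643
3) -9643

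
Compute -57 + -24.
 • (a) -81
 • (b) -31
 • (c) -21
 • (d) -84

-57 + -24 = -81
a) -81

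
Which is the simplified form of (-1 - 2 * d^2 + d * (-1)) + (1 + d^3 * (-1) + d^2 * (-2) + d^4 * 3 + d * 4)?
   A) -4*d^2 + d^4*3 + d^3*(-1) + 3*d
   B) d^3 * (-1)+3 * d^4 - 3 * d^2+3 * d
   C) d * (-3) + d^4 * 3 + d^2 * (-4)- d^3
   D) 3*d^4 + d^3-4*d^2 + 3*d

Adding the polynomials and combining like terms:
(-1 - 2*d^2 + d*(-1)) + (1 + d^3*(-1) + d^2*(-2) + d^4*3 + d*4)
= -4*d^2 + d^4*3 + d^3*(-1) + 3*d
A) -4*d^2 + d^4*3 + d^3*(-1) + 3*d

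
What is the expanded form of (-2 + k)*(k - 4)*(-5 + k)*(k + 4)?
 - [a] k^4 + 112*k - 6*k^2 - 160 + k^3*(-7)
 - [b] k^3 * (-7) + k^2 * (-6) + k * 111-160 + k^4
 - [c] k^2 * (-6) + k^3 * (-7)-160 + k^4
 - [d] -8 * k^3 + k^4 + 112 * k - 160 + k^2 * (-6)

Expanding (-2 + k)*(k - 4)*(-5 + k)*(k + 4):
= k^4 + 112*k - 6*k^2 - 160 + k^3*(-7)
a) k^4 + 112*k - 6*k^2 - 160 + k^3*(-7)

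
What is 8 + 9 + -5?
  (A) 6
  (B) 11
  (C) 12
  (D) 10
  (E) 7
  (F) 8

First: 8 + 9 = 17
Then: 17 + -5 = 12
C) 12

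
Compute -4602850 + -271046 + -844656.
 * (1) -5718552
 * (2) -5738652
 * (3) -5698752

First: -4602850 + -271046 = -4873896
Then: -4873896 + -844656 = -5718552
1) -5718552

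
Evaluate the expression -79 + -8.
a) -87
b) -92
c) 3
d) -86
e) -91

-79 + -8 = -87
a) -87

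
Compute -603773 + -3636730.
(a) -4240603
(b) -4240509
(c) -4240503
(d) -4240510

-603773 + -3636730 = -4240503
c) -4240503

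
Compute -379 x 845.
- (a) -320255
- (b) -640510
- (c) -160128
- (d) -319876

-379 * 845 = -320255
a) -320255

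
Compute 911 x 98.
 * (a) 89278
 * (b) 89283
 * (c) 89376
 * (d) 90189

911 * 98 = 89278
a) 89278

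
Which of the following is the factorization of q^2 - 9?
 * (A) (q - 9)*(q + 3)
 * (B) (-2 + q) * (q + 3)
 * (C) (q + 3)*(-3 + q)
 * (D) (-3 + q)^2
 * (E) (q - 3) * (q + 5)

We need to factor q^2 - 9.
The factored form is (q + 3)*(-3 + q).
C) (q + 3)*(-3 + q)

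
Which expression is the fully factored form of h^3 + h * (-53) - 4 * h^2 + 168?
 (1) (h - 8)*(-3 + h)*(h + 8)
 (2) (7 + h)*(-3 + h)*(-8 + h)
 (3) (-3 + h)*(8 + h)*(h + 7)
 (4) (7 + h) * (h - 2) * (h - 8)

We need to factor h^3 + h * (-53) - 4 * h^2 + 168.
The factored form is (7 + h)*(-3 + h)*(-8 + h).
2) (7 + h)*(-3 + h)*(-8 + h)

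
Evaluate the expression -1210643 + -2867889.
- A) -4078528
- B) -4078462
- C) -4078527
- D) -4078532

-1210643 + -2867889 = -4078532
D) -4078532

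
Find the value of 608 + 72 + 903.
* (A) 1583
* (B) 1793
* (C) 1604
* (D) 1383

First: 608 + 72 = 680
Then: 680 + 903 = 1583
A) 1583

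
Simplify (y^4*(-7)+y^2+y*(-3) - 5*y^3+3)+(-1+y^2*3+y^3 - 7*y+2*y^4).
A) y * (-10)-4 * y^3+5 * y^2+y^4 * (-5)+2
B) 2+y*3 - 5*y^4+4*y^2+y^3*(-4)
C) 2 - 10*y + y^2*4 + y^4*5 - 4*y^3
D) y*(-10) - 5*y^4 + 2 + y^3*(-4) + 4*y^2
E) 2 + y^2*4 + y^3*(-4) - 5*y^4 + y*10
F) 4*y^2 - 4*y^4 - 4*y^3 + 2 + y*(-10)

Adding the polynomials and combining like terms:
(y^4*(-7) + y^2 + y*(-3) - 5*y^3 + 3) + (-1 + y^2*3 + y^3 - 7*y + 2*y^4)
= y*(-10) - 5*y^4 + 2 + y^3*(-4) + 4*y^2
D) y*(-10) - 5*y^4 + 2 + y^3*(-4) + 4*y^2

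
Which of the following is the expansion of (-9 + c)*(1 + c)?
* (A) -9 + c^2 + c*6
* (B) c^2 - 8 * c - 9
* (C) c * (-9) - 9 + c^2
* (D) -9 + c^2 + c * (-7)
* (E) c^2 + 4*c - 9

Expanding (-9 + c)*(1 + c):
= c^2 - 8 * c - 9
B) c^2 - 8 * c - 9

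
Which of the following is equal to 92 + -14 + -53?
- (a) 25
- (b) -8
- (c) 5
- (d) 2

First: 92 + -14 = 78
Then: 78 + -53 = 25
a) 25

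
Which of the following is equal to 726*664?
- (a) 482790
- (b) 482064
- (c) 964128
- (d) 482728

726 * 664 = 482064
b) 482064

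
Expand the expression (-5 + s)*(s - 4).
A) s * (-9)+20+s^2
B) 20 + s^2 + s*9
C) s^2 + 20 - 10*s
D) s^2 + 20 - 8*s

Expanding (-5 + s)*(s - 4):
= s * (-9)+20+s^2
A) s * (-9)+20+s^2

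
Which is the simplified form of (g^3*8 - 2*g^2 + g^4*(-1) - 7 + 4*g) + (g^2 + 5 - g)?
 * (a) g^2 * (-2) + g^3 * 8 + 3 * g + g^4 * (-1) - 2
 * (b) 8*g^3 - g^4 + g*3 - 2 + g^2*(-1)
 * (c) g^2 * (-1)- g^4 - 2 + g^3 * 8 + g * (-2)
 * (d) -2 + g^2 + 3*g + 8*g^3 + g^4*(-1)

Adding the polynomials and combining like terms:
(g^3*8 - 2*g^2 + g^4*(-1) - 7 + 4*g) + (g^2 + 5 - g)
= 8*g^3 - g^4 + g*3 - 2 + g^2*(-1)
b) 8*g^3 - g^4 + g*3 - 2 + g^2*(-1)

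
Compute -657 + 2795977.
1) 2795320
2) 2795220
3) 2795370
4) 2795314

-657 + 2795977 = 2795320
1) 2795320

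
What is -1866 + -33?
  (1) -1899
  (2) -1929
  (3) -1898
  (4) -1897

-1866 + -33 = -1899
1) -1899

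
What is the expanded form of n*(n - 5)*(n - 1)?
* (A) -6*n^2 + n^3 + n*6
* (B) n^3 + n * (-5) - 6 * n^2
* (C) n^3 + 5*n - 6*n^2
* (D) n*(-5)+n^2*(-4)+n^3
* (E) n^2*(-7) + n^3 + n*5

Expanding n*(n - 5)*(n - 1):
= n^3 + 5*n - 6*n^2
C) n^3 + 5*n - 6*n^2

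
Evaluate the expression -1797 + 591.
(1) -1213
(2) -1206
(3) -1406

-1797 + 591 = -1206
2) -1206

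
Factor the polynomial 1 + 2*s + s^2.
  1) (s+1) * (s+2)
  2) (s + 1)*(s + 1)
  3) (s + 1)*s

We need to factor 1 + 2*s + s^2.
The factored form is (s + 1)*(s + 1).
2) (s + 1)*(s + 1)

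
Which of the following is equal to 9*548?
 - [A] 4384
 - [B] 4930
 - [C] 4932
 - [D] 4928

9 * 548 = 4932
C) 4932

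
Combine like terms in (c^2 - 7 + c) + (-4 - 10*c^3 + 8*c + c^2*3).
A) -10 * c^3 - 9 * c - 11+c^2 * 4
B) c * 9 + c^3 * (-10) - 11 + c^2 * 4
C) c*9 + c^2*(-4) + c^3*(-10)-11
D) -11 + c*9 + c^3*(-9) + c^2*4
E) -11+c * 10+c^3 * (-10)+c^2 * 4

Adding the polynomials and combining like terms:
(c^2 - 7 + c) + (-4 - 10*c^3 + 8*c + c^2*3)
= c * 9 + c^3 * (-10) - 11 + c^2 * 4
B) c * 9 + c^3 * (-10) - 11 + c^2 * 4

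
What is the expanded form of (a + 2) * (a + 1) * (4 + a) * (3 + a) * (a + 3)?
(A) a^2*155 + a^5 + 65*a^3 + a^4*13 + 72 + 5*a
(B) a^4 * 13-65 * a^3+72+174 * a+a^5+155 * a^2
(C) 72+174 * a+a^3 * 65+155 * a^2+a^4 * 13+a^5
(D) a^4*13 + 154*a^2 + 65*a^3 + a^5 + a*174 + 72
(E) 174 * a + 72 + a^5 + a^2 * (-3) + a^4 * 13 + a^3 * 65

Expanding (a + 2) * (a + 1) * (4 + a) * (3 + a) * (a + 3):
= 72+174 * a+a^3 * 65+155 * a^2+a^4 * 13+a^5
C) 72+174 * a+a^3 * 65+155 * a^2+a^4 * 13+a^5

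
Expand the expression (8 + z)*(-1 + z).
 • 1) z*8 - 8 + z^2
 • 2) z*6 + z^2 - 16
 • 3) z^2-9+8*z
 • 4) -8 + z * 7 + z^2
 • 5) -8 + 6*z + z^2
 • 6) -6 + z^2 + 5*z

Expanding (8 + z)*(-1 + z):
= -8 + z * 7 + z^2
4) -8 + z * 7 + z^2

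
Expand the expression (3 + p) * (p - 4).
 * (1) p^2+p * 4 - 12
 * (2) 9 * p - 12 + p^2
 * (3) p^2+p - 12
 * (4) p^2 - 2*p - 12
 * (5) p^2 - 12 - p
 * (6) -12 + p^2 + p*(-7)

Expanding (3 + p) * (p - 4):
= p^2 - 12 - p
5) p^2 - 12 - p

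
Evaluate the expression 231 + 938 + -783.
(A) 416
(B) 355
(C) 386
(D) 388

First: 231 + 938 = 1169
Then: 1169 + -783 = 386
C) 386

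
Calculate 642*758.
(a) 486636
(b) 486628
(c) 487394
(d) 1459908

642 * 758 = 486636
a) 486636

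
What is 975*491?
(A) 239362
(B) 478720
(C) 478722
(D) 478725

975 * 491 = 478725
D) 478725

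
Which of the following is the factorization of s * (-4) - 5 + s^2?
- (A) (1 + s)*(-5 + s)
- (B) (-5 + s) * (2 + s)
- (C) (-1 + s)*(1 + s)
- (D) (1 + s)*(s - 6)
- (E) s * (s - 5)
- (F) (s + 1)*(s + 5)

We need to factor s * (-4) - 5 + s^2.
The factored form is (1 + s)*(-5 + s).
A) (1 + s)*(-5 + s)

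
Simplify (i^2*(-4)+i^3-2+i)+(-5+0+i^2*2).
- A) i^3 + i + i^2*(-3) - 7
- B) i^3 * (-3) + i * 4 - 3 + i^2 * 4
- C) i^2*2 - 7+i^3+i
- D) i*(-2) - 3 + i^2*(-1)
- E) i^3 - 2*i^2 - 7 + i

Adding the polynomials and combining like terms:
(i^2*(-4) + i^3 - 2 + i) + (-5 + 0 + i^2*2)
= i^3 - 2*i^2 - 7 + i
E) i^3 - 2*i^2 - 7 + i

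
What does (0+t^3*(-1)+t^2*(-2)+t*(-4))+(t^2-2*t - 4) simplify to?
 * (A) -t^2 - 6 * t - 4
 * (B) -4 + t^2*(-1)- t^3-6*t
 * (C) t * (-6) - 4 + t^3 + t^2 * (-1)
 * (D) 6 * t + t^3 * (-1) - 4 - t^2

Adding the polynomials and combining like terms:
(0 + t^3*(-1) + t^2*(-2) + t*(-4)) + (t^2 - 2*t - 4)
= -4 + t^2*(-1)- t^3-6*t
B) -4 + t^2*(-1)- t^3-6*t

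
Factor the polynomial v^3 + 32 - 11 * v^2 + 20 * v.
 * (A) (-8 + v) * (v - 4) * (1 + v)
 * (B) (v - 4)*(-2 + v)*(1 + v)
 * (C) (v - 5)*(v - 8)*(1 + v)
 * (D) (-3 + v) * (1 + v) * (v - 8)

We need to factor v^3 + 32 - 11 * v^2 + 20 * v.
The factored form is (-8 + v) * (v - 4) * (1 + v).
A) (-8 + v) * (v - 4) * (1 + v)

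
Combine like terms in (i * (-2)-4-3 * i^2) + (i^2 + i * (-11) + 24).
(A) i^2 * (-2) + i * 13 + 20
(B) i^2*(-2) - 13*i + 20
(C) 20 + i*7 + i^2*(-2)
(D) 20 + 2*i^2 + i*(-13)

Adding the polynomials and combining like terms:
(i*(-2) - 4 - 3*i^2) + (i^2 + i*(-11) + 24)
= i^2*(-2) - 13*i + 20
B) i^2*(-2) - 13*i + 20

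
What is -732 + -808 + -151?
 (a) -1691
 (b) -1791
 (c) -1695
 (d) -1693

First: -732 + -808 = -1540
Then: -1540 + -151 = -1691
a) -1691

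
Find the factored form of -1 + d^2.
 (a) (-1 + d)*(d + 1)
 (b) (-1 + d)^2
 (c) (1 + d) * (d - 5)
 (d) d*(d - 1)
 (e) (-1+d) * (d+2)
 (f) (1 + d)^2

We need to factor -1 + d^2.
The factored form is (-1 + d)*(d + 1).
a) (-1 + d)*(d + 1)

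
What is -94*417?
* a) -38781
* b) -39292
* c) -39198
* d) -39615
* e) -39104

-94 * 417 = -39198
c) -39198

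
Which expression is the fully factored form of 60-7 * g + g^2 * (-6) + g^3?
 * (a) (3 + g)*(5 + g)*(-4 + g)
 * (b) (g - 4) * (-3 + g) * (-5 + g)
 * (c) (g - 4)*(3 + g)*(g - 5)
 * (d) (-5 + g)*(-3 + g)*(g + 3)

We need to factor 60-7 * g + g^2 * (-6) + g^3.
The factored form is (g - 4)*(3 + g)*(g - 5).
c) (g - 4)*(3 + g)*(g - 5)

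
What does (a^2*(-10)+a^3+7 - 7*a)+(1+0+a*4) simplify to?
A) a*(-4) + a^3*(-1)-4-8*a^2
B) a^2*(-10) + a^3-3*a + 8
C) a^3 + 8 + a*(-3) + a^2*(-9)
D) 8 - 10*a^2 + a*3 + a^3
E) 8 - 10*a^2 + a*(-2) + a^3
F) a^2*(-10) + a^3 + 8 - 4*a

Adding the polynomials and combining like terms:
(a^2*(-10) + a^3 + 7 - 7*a) + (1 + 0 + a*4)
= a^2*(-10) + a^3-3*a + 8
B) a^2*(-10) + a^3-3*a + 8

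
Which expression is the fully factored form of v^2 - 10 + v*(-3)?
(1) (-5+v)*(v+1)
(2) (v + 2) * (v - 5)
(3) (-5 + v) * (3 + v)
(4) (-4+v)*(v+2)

We need to factor v^2 - 10 + v*(-3).
The factored form is (v + 2) * (v - 5).
2) (v + 2) * (v - 5)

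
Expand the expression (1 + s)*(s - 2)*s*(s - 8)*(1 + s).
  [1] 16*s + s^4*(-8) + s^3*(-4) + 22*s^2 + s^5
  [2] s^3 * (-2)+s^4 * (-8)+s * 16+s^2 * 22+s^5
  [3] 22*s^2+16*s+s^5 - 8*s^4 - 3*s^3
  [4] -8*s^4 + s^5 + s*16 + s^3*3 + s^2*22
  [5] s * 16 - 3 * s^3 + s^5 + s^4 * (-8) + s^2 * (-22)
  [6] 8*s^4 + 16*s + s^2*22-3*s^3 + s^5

Expanding (1 + s)*(s - 2)*s*(s - 8)*(1 + s):
= 22*s^2+16*s+s^5 - 8*s^4 - 3*s^3
3) 22*s^2+16*s+s^5 - 8*s^4 - 3*s^3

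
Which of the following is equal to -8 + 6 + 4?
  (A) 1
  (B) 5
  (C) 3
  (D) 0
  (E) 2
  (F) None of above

First: -8 + 6 = -2
Then: -2 + 4 = 2
E) 2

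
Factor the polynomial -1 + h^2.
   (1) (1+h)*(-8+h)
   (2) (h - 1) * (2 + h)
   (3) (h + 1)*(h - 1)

We need to factor -1 + h^2.
The factored form is (h + 1)*(h - 1).
3) (h + 1)*(h - 1)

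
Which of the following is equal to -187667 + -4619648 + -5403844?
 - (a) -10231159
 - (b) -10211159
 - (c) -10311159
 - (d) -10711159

First: -187667 + -4619648 = -4807315
Then: -4807315 + -5403844 = -10211159
b) -10211159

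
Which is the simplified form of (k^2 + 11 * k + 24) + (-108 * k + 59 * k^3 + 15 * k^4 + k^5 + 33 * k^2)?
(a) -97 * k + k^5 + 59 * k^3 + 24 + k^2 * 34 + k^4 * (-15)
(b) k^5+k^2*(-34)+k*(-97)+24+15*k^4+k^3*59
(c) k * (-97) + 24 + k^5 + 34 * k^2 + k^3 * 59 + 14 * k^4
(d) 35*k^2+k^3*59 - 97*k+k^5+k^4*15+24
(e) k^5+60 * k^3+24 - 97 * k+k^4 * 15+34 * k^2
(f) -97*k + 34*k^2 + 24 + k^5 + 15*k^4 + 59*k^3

Adding the polynomials and combining like terms:
(k^2 + 11*k + 24) + (-108*k + 59*k^3 + 15*k^4 + k^5 + 33*k^2)
= -97*k + 34*k^2 + 24 + k^5 + 15*k^4 + 59*k^3
f) -97*k + 34*k^2 + 24 + k^5 + 15*k^4 + 59*k^3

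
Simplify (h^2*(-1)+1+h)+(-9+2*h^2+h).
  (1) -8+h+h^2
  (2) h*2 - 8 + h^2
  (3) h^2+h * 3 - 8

Adding the polynomials and combining like terms:
(h^2*(-1) + 1 + h) + (-9 + 2*h^2 + h)
= h*2 - 8 + h^2
2) h*2 - 8 + h^2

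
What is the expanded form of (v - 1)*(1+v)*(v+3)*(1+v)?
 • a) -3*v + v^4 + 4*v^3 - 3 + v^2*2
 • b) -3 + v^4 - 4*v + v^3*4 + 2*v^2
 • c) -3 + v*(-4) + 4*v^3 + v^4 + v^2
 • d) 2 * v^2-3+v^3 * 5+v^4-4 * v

Expanding (v - 1)*(1+v)*(v+3)*(1+v):
= -3 + v^4 - 4*v + v^3*4 + 2*v^2
b) -3 + v^4 - 4*v + v^3*4 + 2*v^2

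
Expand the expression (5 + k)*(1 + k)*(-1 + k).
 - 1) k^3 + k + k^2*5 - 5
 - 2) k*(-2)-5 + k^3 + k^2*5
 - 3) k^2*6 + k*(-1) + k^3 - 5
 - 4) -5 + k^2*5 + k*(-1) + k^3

Expanding (5 + k)*(1 + k)*(-1 + k):
= -5 + k^2*5 + k*(-1) + k^3
4) -5 + k^2*5 + k*(-1) + k^3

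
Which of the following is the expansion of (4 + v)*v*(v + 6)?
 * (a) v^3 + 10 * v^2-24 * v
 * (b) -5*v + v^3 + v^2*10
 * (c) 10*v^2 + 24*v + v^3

Expanding (4 + v)*v*(v + 6):
= 10*v^2 + 24*v + v^3
c) 10*v^2 + 24*v + v^3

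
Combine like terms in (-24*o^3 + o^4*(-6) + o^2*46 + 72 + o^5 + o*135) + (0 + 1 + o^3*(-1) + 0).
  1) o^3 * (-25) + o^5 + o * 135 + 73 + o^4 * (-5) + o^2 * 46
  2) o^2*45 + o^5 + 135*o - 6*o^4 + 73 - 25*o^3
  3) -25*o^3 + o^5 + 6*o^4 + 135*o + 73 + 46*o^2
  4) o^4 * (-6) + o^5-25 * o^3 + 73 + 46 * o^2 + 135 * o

Adding the polynomials and combining like terms:
(-24*o^3 + o^4*(-6) + o^2*46 + 72 + o^5 + o*135) + (0 + 1 + o^3*(-1) + 0)
= o^4 * (-6) + o^5-25 * o^3 + 73 + 46 * o^2 + 135 * o
4) o^4 * (-6) + o^5-25 * o^3 + 73 + 46 * o^2 + 135 * o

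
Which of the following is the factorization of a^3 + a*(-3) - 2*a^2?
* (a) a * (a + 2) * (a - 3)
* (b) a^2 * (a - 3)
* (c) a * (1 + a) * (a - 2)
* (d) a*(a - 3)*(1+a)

We need to factor a^3 + a*(-3) - 2*a^2.
The factored form is a*(a - 3)*(1+a).
d) a*(a - 3)*(1+a)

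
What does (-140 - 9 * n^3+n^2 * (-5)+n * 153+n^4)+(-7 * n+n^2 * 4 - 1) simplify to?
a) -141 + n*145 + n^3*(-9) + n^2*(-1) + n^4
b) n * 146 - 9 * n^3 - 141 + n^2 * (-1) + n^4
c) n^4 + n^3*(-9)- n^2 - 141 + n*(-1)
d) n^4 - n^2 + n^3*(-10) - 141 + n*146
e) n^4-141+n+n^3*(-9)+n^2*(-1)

Adding the polynomials and combining like terms:
(-140 - 9*n^3 + n^2*(-5) + n*153 + n^4) + (-7*n + n^2*4 - 1)
= n * 146 - 9 * n^3 - 141 + n^2 * (-1) + n^4
b) n * 146 - 9 * n^3 - 141 + n^2 * (-1) + n^4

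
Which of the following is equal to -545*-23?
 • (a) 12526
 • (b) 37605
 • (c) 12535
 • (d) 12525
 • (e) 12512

-545 * -23 = 12535
c) 12535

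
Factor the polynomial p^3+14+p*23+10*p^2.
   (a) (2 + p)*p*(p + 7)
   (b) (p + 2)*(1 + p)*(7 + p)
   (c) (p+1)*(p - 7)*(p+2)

We need to factor p^3+14+p*23+10*p^2.
The factored form is (p + 2)*(1 + p)*(7 + p).
b) (p + 2)*(1 + p)*(7 + p)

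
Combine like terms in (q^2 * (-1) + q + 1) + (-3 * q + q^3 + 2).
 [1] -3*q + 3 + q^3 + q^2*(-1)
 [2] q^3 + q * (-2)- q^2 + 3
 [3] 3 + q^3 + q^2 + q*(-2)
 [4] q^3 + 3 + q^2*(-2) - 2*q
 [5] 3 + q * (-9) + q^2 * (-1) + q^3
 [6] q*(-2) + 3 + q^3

Adding the polynomials and combining like terms:
(q^2*(-1) + q + 1) + (-3*q + q^3 + 2)
= q^3 + q * (-2)- q^2 + 3
2) q^3 + q * (-2)- q^2 + 3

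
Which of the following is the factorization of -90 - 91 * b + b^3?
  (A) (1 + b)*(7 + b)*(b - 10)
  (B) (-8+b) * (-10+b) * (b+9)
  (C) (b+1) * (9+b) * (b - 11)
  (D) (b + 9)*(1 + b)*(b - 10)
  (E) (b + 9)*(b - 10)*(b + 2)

We need to factor -90 - 91 * b + b^3.
The factored form is (b + 9)*(1 + b)*(b - 10).
D) (b + 9)*(1 + b)*(b - 10)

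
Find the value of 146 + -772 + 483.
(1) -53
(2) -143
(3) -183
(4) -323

First: 146 + -772 = -626
Then: -626 + 483 = -143
2) -143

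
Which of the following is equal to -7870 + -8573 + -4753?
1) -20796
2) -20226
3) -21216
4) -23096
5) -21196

First: -7870 + -8573 = -16443
Then: -16443 + -4753 = -21196
5) -21196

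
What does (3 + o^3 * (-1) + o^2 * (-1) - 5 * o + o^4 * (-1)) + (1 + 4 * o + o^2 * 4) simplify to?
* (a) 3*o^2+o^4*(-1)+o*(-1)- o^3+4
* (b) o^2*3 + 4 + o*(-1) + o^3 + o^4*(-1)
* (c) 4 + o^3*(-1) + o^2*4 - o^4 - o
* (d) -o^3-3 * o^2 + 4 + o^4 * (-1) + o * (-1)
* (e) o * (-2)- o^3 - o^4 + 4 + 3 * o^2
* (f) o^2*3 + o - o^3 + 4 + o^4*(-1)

Adding the polynomials and combining like terms:
(3 + o^3*(-1) + o^2*(-1) - 5*o + o^4*(-1)) + (1 + 4*o + o^2*4)
= 3*o^2+o^4*(-1)+o*(-1)- o^3+4
a) 3*o^2+o^4*(-1)+o*(-1)- o^3+4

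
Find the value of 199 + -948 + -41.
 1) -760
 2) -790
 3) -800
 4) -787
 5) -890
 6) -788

First: 199 + -948 = -749
Then: -749 + -41 = -790
2) -790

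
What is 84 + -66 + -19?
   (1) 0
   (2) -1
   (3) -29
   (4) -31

First: 84 + -66 = 18
Then: 18 + -19 = -1
2) -1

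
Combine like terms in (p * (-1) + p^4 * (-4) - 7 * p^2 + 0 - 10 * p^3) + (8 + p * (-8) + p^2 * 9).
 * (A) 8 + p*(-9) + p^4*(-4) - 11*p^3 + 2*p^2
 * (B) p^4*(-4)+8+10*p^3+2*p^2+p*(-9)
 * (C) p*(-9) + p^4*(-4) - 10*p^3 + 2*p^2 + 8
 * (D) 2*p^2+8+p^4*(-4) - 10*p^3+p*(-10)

Adding the polynomials and combining like terms:
(p*(-1) + p^4*(-4) - 7*p^2 + 0 - 10*p^3) + (8 + p*(-8) + p^2*9)
= p*(-9) + p^4*(-4) - 10*p^3 + 2*p^2 + 8
C) p*(-9) + p^4*(-4) - 10*p^3 + 2*p^2 + 8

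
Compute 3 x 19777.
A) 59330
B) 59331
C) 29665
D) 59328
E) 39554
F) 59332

3 * 19777 = 59331
B) 59331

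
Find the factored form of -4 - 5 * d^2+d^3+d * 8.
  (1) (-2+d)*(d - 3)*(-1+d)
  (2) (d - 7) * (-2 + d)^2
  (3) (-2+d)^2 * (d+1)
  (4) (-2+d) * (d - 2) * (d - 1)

We need to factor -4 - 5 * d^2+d^3+d * 8.
The factored form is (-2+d) * (d - 2) * (d - 1).
4) (-2+d) * (d - 2) * (d - 1)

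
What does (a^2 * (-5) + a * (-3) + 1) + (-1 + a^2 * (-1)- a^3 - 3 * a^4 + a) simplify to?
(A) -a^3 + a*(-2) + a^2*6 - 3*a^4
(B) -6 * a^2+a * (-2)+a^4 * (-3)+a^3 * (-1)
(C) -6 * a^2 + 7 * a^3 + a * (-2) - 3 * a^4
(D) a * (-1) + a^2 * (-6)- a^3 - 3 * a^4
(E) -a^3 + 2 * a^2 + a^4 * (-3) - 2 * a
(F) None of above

Adding the polynomials and combining like terms:
(a^2*(-5) + a*(-3) + 1) + (-1 + a^2*(-1) - a^3 - 3*a^4 + a)
= -6 * a^2+a * (-2)+a^4 * (-3)+a^3 * (-1)
B) -6 * a^2+a * (-2)+a^4 * (-3)+a^3 * (-1)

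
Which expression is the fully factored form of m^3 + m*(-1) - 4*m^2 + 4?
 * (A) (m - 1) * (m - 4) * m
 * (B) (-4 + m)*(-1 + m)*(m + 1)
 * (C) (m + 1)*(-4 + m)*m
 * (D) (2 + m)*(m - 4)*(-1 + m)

We need to factor m^3 + m*(-1) - 4*m^2 + 4.
The factored form is (-4 + m)*(-1 + m)*(m + 1).
B) (-4 + m)*(-1 + m)*(m + 1)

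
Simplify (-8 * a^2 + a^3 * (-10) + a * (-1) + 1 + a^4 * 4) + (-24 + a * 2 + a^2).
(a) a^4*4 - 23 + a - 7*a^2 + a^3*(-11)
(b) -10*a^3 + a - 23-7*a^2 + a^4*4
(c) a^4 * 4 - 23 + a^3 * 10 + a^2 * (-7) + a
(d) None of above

Adding the polynomials and combining like terms:
(-8*a^2 + a^3*(-10) + a*(-1) + 1 + a^4*4) + (-24 + a*2 + a^2)
= -10*a^3 + a - 23-7*a^2 + a^4*4
b) -10*a^3 + a - 23-7*a^2 + a^4*4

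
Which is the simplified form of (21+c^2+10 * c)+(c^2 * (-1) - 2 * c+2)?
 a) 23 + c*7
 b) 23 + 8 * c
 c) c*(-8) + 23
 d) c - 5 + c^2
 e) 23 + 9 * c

Adding the polynomials and combining like terms:
(21 + c^2 + 10*c) + (c^2*(-1) - 2*c + 2)
= 23 + 8 * c
b) 23 + 8 * c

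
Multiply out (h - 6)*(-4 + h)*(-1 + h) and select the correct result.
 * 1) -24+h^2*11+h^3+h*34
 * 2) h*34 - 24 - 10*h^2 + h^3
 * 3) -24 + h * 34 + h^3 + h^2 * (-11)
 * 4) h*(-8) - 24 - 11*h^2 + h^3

Expanding (h - 6)*(-4 + h)*(-1 + h):
= -24 + h * 34 + h^3 + h^2 * (-11)
3) -24 + h * 34 + h^3 + h^2 * (-11)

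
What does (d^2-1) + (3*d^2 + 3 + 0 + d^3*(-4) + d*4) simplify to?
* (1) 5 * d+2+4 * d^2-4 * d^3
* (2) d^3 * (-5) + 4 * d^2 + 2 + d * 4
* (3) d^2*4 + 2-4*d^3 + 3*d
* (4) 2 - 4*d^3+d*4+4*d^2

Adding the polynomials and combining like terms:
(d^2 - 1) + (3*d^2 + 3 + 0 + d^3*(-4) + d*4)
= 2 - 4*d^3+d*4+4*d^2
4) 2 - 4*d^3+d*4+4*d^2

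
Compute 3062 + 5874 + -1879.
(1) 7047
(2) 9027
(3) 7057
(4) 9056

First: 3062 + 5874 = 8936
Then: 8936 + -1879 = 7057
3) 7057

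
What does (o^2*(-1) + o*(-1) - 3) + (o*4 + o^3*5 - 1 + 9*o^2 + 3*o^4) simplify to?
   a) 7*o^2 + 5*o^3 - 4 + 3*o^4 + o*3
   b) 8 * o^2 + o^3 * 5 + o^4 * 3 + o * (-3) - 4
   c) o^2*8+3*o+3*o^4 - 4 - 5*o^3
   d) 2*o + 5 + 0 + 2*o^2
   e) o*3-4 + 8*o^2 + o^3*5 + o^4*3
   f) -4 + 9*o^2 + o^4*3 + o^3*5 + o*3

Adding the polynomials and combining like terms:
(o^2*(-1) + o*(-1) - 3) + (o*4 + o^3*5 - 1 + 9*o^2 + 3*o^4)
= o*3-4 + 8*o^2 + o^3*5 + o^4*3
e) o*3-4 + 8*o^2 + o^3*5 + o^4*3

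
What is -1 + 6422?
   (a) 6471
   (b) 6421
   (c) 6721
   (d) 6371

-1 + 6422 = 6421
b) 6421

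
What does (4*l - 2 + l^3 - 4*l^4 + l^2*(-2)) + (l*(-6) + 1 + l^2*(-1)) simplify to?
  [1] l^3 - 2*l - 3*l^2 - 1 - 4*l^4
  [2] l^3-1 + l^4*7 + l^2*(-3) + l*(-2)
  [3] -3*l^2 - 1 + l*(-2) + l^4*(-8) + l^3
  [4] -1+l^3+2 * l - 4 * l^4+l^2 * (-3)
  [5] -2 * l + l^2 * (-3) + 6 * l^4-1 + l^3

Adding the polynomials and combining like terms:
(4*l - 2 + l^3 - 4*l^4 + l^2*(-2)) + (l*(-6) + 1 + l^2*(-1))
= l^3 - 2*l - 3*l^2 - 1 - 4*l^4
1) l^3 - 2*l - 3*l^2 - 1 - 4*l^4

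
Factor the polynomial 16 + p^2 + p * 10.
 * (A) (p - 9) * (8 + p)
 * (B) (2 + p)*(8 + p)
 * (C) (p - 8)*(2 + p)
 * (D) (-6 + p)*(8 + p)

We need to factor 16 + p^2 + p * 10.
The factored form is (2 + p)*(8 + p).
B) (2 + p)*(8 + p)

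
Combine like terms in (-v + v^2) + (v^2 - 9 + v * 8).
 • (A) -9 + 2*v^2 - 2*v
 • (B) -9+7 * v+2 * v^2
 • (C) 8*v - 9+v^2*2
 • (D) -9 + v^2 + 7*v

Adding the polynomials and combining like terms:
(-v + v^2) + (v^2 - 9 + v*8)
= -9+7 * v+2 * v^2
B) -9+7 * v+2 * v^2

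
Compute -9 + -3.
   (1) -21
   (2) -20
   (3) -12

-9 + -3 = -12
3) -12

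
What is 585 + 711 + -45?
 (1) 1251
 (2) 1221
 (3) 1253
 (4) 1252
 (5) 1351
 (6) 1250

First: 585 + 711 = 1296
Then: 1296 + -45 = 1251
1) 1251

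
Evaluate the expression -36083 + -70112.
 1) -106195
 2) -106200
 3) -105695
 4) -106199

-36083 + -70112 = -106195
1) -106195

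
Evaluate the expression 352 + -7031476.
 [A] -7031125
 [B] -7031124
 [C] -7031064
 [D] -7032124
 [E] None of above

352 + -7031476 = -7031124
B) -7031124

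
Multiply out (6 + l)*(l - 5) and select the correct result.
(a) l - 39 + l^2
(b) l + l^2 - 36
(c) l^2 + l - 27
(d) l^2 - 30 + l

Expanding (6 + l)*(l - 5):
= l^2 - 30 + l
d) l^2 - 30 + l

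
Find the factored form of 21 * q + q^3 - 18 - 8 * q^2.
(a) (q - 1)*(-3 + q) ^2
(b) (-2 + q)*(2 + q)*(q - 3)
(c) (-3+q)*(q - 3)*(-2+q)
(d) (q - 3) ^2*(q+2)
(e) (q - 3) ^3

We need to factor 21 * q + q^3 - 18 - 8 * q^2.
The factored form is (-3+q)*(q - 3)*(-2+q).
c) (-3+q)*(q - 3)*(-2+q)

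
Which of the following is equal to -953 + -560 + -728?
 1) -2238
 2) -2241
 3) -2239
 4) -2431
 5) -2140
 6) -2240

First: -953 + -560 = -1513
Then: -1513 + -728 = -2241
2) -2241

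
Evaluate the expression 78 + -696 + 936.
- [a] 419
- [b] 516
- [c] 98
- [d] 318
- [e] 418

First: 78 + -696 = -618
Then: -618 + 936 = 318
d) 318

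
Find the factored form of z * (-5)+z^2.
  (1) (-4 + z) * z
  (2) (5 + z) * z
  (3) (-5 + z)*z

We need to factor z * (-5)+z^2.
The factored form is (-5 + z)*z.
3) (-5 + z)*z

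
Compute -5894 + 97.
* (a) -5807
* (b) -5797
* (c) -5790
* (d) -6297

-5894 + 97 = -5797
b) -5797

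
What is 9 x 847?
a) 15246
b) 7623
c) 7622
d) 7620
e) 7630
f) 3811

9 * 847 = 7623
b) 7623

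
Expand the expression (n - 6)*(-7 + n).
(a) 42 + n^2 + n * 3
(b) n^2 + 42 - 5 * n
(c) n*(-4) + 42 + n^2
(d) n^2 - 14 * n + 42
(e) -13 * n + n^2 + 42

Expanding (n - 6)*(-7 + n):
= -13 * n + n^2 + 42
e) -13 * n + n^2 + 42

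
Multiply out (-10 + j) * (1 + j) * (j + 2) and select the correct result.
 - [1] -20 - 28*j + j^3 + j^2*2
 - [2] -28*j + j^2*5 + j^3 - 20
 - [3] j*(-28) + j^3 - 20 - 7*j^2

Expanding (-10 + j) * (1 + j) * (j + 2):
= j*(-28) + j^3 - 20 - 7*j^2
3) j*(-28) + j^3 - 20 - 7*j^2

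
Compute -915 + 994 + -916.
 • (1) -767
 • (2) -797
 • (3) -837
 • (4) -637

First: -915 + 994 = 79
Then: 79 + -916 = -837
3) -837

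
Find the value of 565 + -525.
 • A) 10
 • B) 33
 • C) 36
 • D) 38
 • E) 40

565 + -525 = 40
E) 40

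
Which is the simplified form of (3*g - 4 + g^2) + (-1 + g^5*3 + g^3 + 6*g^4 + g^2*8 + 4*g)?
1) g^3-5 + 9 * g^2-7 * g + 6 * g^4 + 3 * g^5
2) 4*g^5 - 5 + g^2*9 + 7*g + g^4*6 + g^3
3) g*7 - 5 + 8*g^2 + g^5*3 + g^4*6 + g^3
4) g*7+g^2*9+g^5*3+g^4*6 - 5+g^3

Adding the polynomials and combining like terms:
(3*g - 4 + g^2) + (-1 + g^5*3 + g^3 + 6*g^4 + g^2*8 + 4*g)
= g*7+g^2*9+g^5*3+g^4*6 - 5+g^3
4) g*7+g^2*9+g^5*3+g^4*6 - 5+g^3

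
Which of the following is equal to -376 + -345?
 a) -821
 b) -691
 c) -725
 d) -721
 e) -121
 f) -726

-376 + -345 = -721
d) -721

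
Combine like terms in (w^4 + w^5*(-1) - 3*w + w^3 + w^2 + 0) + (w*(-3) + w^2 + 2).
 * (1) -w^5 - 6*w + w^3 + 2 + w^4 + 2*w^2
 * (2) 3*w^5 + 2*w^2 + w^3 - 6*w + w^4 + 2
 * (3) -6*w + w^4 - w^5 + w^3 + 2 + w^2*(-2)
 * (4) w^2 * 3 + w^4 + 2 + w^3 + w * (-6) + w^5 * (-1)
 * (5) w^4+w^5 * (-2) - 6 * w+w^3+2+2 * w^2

Adding the polynomials and combining like terms:
(w^4 + w^5*(-1) - 3*w + w^3 + w^2 + 0) + (w*(-3) + w^2 + 2)
= -w^5 - 6*w + w^3 + 2 + w^4 + 2*w^2
1) -w^5 - 6*w + w^3 + 2 + w^4 + 2*w^2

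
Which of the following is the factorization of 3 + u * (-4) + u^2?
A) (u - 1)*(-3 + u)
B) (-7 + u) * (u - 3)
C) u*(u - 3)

We need to factor 3 + u * (-4) + u^2.
The factored form is (u - 1)*(-3 + u).
A) (u - 1)*(-3 + u)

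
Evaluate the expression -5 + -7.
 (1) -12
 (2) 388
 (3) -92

-5 + -7 = -12
1) -12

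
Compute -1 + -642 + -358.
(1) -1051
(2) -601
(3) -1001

First: -1 + -642 = -643
Then: -643 + -358 = -1001
3) -1001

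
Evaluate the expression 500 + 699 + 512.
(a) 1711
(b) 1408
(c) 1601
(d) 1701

First: 500 + 699 = 1199
Then: 1199 + 512 = 1711
a) 1711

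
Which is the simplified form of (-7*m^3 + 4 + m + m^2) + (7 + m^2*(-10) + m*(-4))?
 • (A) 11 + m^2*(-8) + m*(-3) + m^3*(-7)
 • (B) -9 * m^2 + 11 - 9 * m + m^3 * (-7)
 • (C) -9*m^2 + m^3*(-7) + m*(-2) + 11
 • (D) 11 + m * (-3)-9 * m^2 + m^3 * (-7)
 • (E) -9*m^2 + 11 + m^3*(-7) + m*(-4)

Adding the polynomials and combining like terms:
(-7*m^3 + 4 + m + m^2) + (7 + m^2*(-10) + m*(-4))
= 11 + m * (-3)-9 * m^2 + m^3 * (-7)
D) 11 + m * (-3)-9 * m^2 + m^3 * (-7)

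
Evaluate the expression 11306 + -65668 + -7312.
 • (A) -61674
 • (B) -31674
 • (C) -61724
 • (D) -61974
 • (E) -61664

First: 11306 + -65668 = -54362
Then: -54362 + -7312 = -61674
A) -61674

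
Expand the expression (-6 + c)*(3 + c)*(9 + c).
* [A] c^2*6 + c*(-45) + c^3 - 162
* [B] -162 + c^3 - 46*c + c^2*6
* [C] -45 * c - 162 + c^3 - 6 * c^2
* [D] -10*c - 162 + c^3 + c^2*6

Expanding (-6 + c)*(3 + c)*(9 + c):
= c^2*6 + c*(-45) + c^3 - 162
A) c^2*6 + c*(-45) + c^3 - 162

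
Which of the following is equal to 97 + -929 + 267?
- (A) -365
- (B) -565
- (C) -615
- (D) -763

First: 97 + -929 = -832
Then: -832 + 267 = -565
B) -565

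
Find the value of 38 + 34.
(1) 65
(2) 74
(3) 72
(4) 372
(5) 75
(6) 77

38 + 34 = 72
3) 72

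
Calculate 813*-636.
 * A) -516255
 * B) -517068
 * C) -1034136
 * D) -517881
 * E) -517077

813 * -636 = -517068
B) -517068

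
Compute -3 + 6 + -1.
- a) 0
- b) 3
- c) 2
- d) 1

First: -3 + 6 = 3
Then: 3 + -1 = 2
c) 2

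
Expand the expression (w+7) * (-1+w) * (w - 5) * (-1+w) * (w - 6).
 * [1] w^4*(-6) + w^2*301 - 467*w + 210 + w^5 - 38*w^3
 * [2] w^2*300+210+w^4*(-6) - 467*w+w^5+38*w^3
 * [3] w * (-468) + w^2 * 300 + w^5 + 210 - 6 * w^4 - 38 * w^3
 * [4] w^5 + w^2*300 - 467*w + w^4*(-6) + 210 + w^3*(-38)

Expanding (w+7) * (-1+w) * (w - 5) * (-1+w) * (w - 6):
= w^5 + w^2*300 - 467*w + w^4*(-6) + 210 + w^3*(-38)
4) w^5 + w^2*300 - 467*w + w^4*(-6) + 210 + w^3*(-38)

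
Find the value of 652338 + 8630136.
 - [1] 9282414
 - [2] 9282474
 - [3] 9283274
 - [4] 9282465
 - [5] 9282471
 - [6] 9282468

652338 + 8630136 = 9282474
2) 9282474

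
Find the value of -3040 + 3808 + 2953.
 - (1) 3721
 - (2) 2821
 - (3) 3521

First: -3040 + 3808 = 768
Then: 768 + 2953 = 3721
1) 3721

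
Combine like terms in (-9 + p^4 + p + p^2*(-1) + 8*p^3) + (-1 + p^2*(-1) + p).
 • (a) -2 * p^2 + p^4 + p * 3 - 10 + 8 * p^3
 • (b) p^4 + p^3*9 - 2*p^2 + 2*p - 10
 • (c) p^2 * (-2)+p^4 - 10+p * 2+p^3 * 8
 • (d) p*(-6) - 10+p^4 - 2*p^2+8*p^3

Adding the polynomials and combining like terms:
(-9 + p^4 + p + p^2*(-1) + 8*p^3) + (-1 + p^2*(-1) + p)
= p^2 * (-2)+p^4 - 10+p * 2+p^3 * 8
c) p^2 * (-2)+p^4 - 10+p * 2+p^3 * 8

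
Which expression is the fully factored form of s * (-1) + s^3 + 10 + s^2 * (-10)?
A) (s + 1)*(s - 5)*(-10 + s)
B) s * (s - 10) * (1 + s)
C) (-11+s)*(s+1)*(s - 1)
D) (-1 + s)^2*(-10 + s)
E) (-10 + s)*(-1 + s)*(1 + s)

We need to factor s * (-1) + s^3 + 10 + s^2 * (-10).
The factored form is (-10 + s)*(-1 + s)*(1 + s).
E) (-10 + s)*(-1 + s)*(1 + s)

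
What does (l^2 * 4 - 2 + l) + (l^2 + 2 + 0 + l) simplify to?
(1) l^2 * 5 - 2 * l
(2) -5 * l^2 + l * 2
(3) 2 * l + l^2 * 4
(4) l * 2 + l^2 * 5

Adding the polynomials and combining like terms:
(l^2*4 - 2 + l) + (l^2 + 2 + 0 + l)
= l * 2 + l^2 * 5
4) l * 2 + l^2 * 5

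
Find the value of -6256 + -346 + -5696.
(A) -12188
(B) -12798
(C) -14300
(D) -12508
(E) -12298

First: -6256 + -346 = -6602
Then: -6602 + -5696 = -12298
E) -12298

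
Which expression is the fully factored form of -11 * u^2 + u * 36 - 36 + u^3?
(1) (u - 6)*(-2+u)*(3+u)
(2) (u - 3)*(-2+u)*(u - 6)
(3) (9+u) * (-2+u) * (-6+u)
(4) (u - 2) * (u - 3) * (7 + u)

We need to factor -11 * u^2 + u * 36 - 36 + u^3.
The factored form is (u - 3)*(-2+u)*(u - 6).
2) (u - 3)*(-2+u)*(u - 6)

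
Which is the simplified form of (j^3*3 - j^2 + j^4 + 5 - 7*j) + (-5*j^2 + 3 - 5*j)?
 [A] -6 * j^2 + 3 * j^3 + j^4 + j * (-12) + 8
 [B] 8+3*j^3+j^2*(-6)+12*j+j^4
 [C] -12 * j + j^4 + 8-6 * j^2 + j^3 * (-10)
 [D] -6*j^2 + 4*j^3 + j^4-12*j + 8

Adding the polynomials and combining like terms:
(j^3*3 - j^2 + j^4 + 5 - 7*j) + (-5*j^2 + 3 - 5*j)
= -6 * j^2 + 3 * j^3 + j^4 + j * (-12) + 8
A) -6 * j^2 + 3 * j^3 + j^4 + j * (-12) + 8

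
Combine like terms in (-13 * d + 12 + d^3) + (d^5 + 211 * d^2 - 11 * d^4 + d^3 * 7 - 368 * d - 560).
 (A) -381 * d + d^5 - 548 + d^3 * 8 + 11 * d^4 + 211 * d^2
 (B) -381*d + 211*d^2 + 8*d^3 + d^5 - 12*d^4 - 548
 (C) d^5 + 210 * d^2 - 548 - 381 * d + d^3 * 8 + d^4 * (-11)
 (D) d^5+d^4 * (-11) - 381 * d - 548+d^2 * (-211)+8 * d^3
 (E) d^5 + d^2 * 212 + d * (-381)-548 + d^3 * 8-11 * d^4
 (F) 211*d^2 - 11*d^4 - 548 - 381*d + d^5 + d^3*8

Adding the polynomials and combining like terms:
(-13*d + 12 + d^3) + (d^5 + 211*d^2 - 11*d^4 + d^3*7 - 368*d - 560)
= 211*d^2 - 11*d^4 - 548 - 381*d + d^5 + d^3*8
F) 211*d^2 - 11*d^4 - 548 - 381*d + d^5 + d^3*8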